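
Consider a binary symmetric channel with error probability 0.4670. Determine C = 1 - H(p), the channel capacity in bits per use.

For BSC with error probability p:
C = 1 - H(p) where H(p) is binary entropy
H(0.4670) = -0.4670 × log₂(0.4670) - 0.5330 × log₂(0.5330)
H(p) = 0.9969
C = 1 - 0.9969 = 0.0031 bits/use


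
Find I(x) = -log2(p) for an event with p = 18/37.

Information content I(x) = -log₂(p(x))
I = -log₂(18/37) = -log₂(0.4865)
I = 1.0395 bits


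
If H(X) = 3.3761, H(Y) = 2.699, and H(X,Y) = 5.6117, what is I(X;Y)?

I(X;Y) = H(X) + H(Y) - H(X,Y)
I(X;Y) = 3.3761 + 2.699 - 5.6117 = 0.4634 bits


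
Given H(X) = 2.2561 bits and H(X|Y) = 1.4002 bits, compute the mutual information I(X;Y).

I(X;Y) = H(X) - H(X|Y)
I(X;Y) = 2.2561 - 1.4002 = 0.8559 bits


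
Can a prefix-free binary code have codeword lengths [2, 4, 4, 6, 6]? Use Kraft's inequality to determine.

Kraft inequality: Σ 2^(-l_i) ≤ 1 for prefix-free code
Calculating: 2^(-2) + 2^(-4) + 2^(-4) + 2^(-6) + 2^(-6)
= 0.25 + 0.0625 + 0.0625 + 0.015625 + 0.015625
= 0.4062
Since 0.4062 ≤ 1, prefix-free code exists


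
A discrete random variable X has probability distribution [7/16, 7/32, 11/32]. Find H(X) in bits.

H(X) = -Σ p(x) log₂ p(x)
  -7/16 × log₂(7/16) = 0.5218
  -7/32 × log₂(7/32) = 0.4796
  -11/32 × log₂(11/32) = 0.5296
H(X) = 1.5310 bits


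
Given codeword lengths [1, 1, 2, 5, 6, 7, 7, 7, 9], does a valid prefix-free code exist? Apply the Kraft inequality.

Kraft inequality: Σ 2^(-l_i) ≤ 1 for prefix-free code
Calculating: 2^(-1) + 2^(-1) + 2^(-2) + 2^(-5) + 2^(-6) + 2^(-7) + 2^(-7) + 2^(-7) + 2^(-9)
= 0.5 + 0.5 + 0.25 + 0.03125 + 0.015625 + 0.0078125 + 0.0078125 + 0.0078125 + 0.001953125
= 1.3223
Since 1.3223 > 1, prefix-free code does not exist


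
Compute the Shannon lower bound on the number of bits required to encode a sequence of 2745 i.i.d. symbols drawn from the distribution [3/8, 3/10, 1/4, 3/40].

Entropy H = 1.8320 bits/symbol
Minimum bits = H × n = 1.8320 × 2745
= 5028.84 bits


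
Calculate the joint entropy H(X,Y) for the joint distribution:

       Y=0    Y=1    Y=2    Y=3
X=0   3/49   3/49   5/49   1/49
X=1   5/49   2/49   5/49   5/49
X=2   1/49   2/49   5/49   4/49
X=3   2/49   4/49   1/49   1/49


H(X,Y) = -Σ p(x,y) log₂ p(x,y)
  p(0,0)=3/49: -0.0612 × log₂(0.0612) = 0.2467
  p(0,1)=3/49: -0.0612 × log₂(0.0612) = 0.2467
  p(0,2)=5/49: -0.1020 × log₂(0.1020) = 0.3360
  p(0,3)=1/49: -0.0204 × log₂(0.0204) = 0.1146
  p(1,0)=5/49: -0.1020 × log₂(0.1020) = 0.3360
  p(1,1)=2/49: -0.0408 × log₂(0.0408) = 0.1884
  p(1,2)=5/49: -0.1020 × log₂(0.1020) = 0.3360
  p(1,3)=5/49: -0.1020 × log₂(0.1020) = 0.3360
  p(2,0)=1/49: -0.0204 × log₂(0.0204) = 0.1146
  p(2,1)=2/49: -0.0408 × log₂(0.0408) = 0.1884
  p(2,2)=5/49: -0.1020 × log₂(0.1020) = 0.3360
  p(2,3)=4/49: -0.0816 × log₂(0.0816) = 0.2951
  p(3,0)=2/49: -0.0408 × log₂(0.0408) = 0.1884
  p(3,1)=4/49: -0.0816 × log₂(0.0816) = 0.2951
  p(3,2)=1/49: -0.0204 × log₂(0.0204) = 0.1146
  p(3,3)=1/49: -0.0204 × log₂(0.0204) = 0.1146
H(X,Y) = 3.7870 bits


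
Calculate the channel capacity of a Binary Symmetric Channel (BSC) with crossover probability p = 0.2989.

For BSC with error probability p:
C = 1 - H(p) where H(p) is binary entropy
H(0.2989) = -0.2989 × log₂(0.2989) - 0.7011 × log₂(0.7011)
H(p) = 0.8799
C = 1 - 0.8799 = 0.1201 bits/use


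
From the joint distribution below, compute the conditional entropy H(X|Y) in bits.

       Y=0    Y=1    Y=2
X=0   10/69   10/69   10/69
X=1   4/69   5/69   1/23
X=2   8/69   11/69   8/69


H(X|Y) = Σ_y p(y) H(X|Y=y)
  p(Y=0) = 22/69, H(X|Y=0) = 1.4949
  p(Y=1) = 26/69, H(X|Y=1) = 1.5126
  p(Y=2) = 7/23, H(X|Y=2) = 1.4412
H(X|Y) = 0.3188×1.4949 + 0.3768×1.5126 + 0.3043×1.4412 = 1.4852 bits


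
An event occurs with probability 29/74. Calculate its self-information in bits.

Information content I(x) = -log₂(p(x))
I = -log₂(29/74) = -log₂(0.3919)
I = 1.3515 bits


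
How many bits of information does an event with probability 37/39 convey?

Information content I(x) = -log₂(p(x))
I = -log₂(37/39) = -log₂(0.9487)
I = 0.0759 bits


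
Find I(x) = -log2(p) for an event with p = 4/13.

Information content I(x) = -log₂(p(x))
I = -log₂(4/13) = -log₂(0.3077)
I = 1.7004 bits


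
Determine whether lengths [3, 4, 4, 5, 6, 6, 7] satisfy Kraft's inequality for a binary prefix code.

Kraft inequality: Σ 2^(-l_i) ≤ 1 for prefix-free code
Calculating: 2^(-3) + 2^(-4) + 2^(-4) + 2^(-5) + 2^(-6) + 2^(-6) + 2^(-7)
= 0.125 + 0.0625 + 0.0625 + 0.03125 + 0.015625 + 0.015625 + 0.0078125
= 0.3203
Since 0.3203 ≤ 1, prefix-free code exists


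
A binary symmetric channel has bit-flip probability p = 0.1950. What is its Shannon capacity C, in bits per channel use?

For BSC with error probability p:
C = 1 - H(p) where H(p) is binary entropy
H(0.1950) = -0.1950 × log₂(0.1950) - 0.8050 × log₂(0.8050)
H(p) = 0.7118
C = 1 - 0.7118 = 0.2882 bits/use


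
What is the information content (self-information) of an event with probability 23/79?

Information content I(x) = -log₂(p(x))
I = -log₂(23/79) = -log₂(0.2911)
I = 1.7802 bits


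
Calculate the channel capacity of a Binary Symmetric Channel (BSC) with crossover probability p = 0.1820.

For BSC with error probability p:
C = 1 - H(p) where H(p) is binary entropy
H(0.1820) = -0.1820 × log₂(0.1820) - 0.8180 × log₂(0.8180)
H(p) = 0.6844
C = 1 - 0.6844 = 0.3156 bits/use


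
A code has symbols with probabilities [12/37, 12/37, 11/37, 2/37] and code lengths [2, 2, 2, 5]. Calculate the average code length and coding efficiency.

Average length L = Σ p_i × l_i = 2.1622 bits
Entropy H = 1.8015 bits
Efficiency η = H/L × 100% = 83.32%


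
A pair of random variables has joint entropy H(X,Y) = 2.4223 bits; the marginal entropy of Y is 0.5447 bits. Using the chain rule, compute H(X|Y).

Chain rule: H(X,Y) = H(X|Y) + H(Y)
H(X|Y) = H(X,Y) - H(Y) = 2.4223 - 0.5447 = 1.8776 bits


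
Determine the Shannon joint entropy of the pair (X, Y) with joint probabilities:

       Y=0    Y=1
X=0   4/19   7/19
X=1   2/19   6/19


H(X,Y) = -Σ p(x,y) log₂ p(x,y)
  p(0,0)=4/19: -0.2105 × log₂(0.2105) = 0.4732
  p(0,1)=7/19: -0.3684 × log₂(0.3684) = 0.5307
  p(1,0)=2/19: -0.1053 × log₂(0.1053) = 0.3419
  p(1,1)=6/19: -0.3158 × log₂(0.3158) = 0.5251
H(X,Y) = 1.8710 bits


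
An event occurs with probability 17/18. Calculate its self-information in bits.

Information content I(x) = -log₂(p(x))
I = -log₂(17/18) = -log₂(0.9444)
I = 0.0825 bits


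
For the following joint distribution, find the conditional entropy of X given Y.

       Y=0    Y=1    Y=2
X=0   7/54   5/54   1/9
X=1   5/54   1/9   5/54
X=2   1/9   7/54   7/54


H(X|Y) = Σ_y p(y) H(X|Y=y)
  p(Y=0) = 1/3, H(X|Y=0) = 1.5715
  p(Y=1) = 1/3, H(X|Y=1) = 1.5715
  p(Y=2) = 1/3, H(X|Y=2) = 1.5715
H(X|Y) = 0.3333×1.5715 + 0.3333×1.5715 + 0.3333×1.5715 = 1.5715 bits


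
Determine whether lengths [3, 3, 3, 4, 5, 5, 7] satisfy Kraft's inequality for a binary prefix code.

Kraft inequality: Σ 2^(-l_i) ≤ 1 for prefix-free code
Calculating: 2^(-3) + 2^(-3) + 2^(-3) + 2^(-4) + 2^(-5) + 2^(-5) + 2^(-7)
= 0.125 + 0.125 + 0.125 + 0.0625 + 0.03125 + 0.03125 + 0.0078125
= 0.5078
Since 0.5078 ≤ 1, prefix-free code exists


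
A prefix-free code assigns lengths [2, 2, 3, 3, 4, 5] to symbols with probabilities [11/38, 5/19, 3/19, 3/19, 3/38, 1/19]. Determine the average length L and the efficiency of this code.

Average length L = Σ p_i × l_i = 2.6316 bits
Entropy H = 2.3783 bits
Efficiency η = H/L × 100% = 90.37%


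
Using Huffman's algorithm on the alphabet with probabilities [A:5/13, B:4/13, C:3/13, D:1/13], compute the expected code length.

Huffman tree construction:
Combine smallest probabilities repeatedly
Resulting codes:
  A: 0 (length 1)
  B: 10 (length 2)
  C: 111 (length 3)
  D: 110 (length 3)
Average length = Σ p(s) × length(s) = 1.9231 bits


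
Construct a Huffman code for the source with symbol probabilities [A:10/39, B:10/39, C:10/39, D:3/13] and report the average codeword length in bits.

Huffman tree construction:
Combine smallest probabilities repeatedly
Resulting codes:
  A: 01 (length 2)
  B: 10 (length 2)
  C: 11 (length 2)
  D: 00 (length 2)
Average length = Σ p(s) × length(s) = 2.0000 bits


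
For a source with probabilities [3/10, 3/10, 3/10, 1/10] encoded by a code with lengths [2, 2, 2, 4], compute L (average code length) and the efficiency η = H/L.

Average length L = Σ p_i × l_i = 2.2000 bits
Entropy H = 1.8955 bits
Efficiency η = H/L × 100% = 86.16%


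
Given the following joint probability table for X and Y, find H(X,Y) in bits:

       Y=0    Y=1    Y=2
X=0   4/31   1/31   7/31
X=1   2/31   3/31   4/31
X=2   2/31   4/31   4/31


H(X,Y) = -Σ p(x,y) log₂ p(x,y)
  p(0,0)=4/31: -0.1290 × log₂(0.1290) = 0.3812
  p(0,1)=1/31: -0.0323 × log₂(0.0323) = 0.1598
  p(0,2)=7/31: -0.2258 × log₂(0.2258) = 0.4848
  p(1,0)=2/31: -0.0645 × log₂(0.0645) = 0.2551
  p(1,1)=3/31: -0.0968 × log₂(0.0968) = 0.3261
  p(1,2)=4/31: -0.1290 × log₂(0.1290) = 0.3812
  p(2,0)=2/31: -0.0645 × log₂(0.0645) = 0.2551
  p(2,1)=4/31: -0.1290 × log₂(0.1290) = 0.3812
  p(2,2)=4/31: -0.1290 × log₂(0.1290) = 0.3812
H(X,Y) = 3.0056 bits


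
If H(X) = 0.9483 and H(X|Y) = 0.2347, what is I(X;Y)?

I(X;Y) = H(X) - H(X|Y)
I(X;Y) = 0.9483 - 0.2347 = 0.7136 bits


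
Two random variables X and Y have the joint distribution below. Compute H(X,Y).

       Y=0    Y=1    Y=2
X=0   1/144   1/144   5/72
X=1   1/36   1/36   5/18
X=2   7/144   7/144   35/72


H(X,Y) = -Σ p(x,y) log₂ p(x,y)
  p(0,0)=1/144: -0.0069 × log₂(0.0069) = 0.0498
  p(0,1)=1/144: -0.0069 × log₂(0.0069) = 0.0498
  p(0,2)=5/72: -0.0694 × log₂(0.0694) = 0.2672
  p(1,0)=1/36: -0.0278 × log₂(0.0278) = 0.1436
  p(1,1)=1/36: -0.0278 × log₂(0.0278) = 0.1436
  p(1,2)=5/18: -0.2778 × log₂(0.2778) = 0.5133
  p(2,0)=7/144: -0.0486 × log₂(0.0486) = 0.2121
  p(2,1)=7/144: -0.0486 × log₂(0.0486) = 0.2121
  p(2,2)=35/72: -0.4861 × log₂(0.4861) = 0.5059
H(X,Y) = 2.0974 bits


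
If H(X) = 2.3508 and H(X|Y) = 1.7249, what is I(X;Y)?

I(X;Y) = H(X) - H(X|Y)
I(X;Y) = 2.3508 - 1.7249 = 0.6259 bits


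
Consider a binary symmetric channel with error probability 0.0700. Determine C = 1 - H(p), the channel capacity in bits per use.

For BSC with error probability p:
C = 1 - H(p) where H(p) is binary entropy
H(0.0700) = -0.0700 × log₂(0.0700) - 0.9300 × log₂(0.9300)
H(p) = 0.3659
C = 1 - 0.3659 = 0.6341 bits/use


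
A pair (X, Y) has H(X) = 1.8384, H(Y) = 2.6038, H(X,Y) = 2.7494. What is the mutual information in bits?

I(X;Y) = H(X) + H(Y) - H(X,Y)
I(X;Y) = 1.8384 + 2.6038 - 2.7494 = 1.6928 bits


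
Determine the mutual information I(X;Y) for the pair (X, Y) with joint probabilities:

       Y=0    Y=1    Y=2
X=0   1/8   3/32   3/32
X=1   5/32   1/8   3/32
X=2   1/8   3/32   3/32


H(X) = 1.5794, H(Y) = 1.5671, H(X,Y) = 3.1442
I(X;Y) = H(X) + H(Y) - H(X,Y) = 0.0022 bits


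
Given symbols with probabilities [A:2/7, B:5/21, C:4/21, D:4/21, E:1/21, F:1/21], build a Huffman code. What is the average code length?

Huffman tree construction:
Combine smallest probabilities repeatedly
Resulting codes:
  A: 10 (length 2)
  B: 01 (length 2)
  C: 111 (length 3)
  D: 00 (length 2)
  E: 1100 (length 4)
  F: 1101 (length 4)
Average length = Σ p(s) × length(s) = 2.3810 bits


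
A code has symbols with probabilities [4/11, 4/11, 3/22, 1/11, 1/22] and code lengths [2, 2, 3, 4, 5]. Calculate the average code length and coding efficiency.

Average length L = Σ p_i × l_i = 2.4545 bits
Entropy H = 1.9706 bits
Efficiency η = H/L × 100% = 80.28%


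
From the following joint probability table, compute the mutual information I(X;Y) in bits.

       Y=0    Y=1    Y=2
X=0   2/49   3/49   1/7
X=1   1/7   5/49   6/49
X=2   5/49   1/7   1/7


H(X) = 1.5578, H(Y) = 1.5669, H(X,Y) = 3.0823
I(X;Y) = H(X) + H(Y) - H(X,Y) = 0.0424 bits


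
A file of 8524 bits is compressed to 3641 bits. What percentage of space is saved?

Space savings = (1 - Compressed/Original) × 100%
= (1 - 3641/8524) × 100%
= 57.29%


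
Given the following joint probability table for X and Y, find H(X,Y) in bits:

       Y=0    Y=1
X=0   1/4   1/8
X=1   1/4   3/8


H(X,Y) = -Σ p(x,y) log₂ p(x,y)
  p(0,0)=1/4: -0.2500 × log₂(0.2500) = 0.5000
  p(0,1)=1/8: -0.1250 × log₂(0.1250) = 0.3750
  p(1,0)=1/4: -0.2500 × log₂(0.2500) = 0.5000
  p(1,1)=3/8: -0.3750 × log₂(0.3750) = 0.5306
H(X,Y) = 1.9056 bits


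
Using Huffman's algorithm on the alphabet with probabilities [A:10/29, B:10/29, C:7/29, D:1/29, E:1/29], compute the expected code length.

Huffman tree construction:
Combine smallest probabilities repeatedly
Resulting codes:
  A: 11 (length 2)
  B: 0 (length 1)
  C: 101 (length 3)
  D: 1000 (length 4)
  E: 1001 (length 4)
Average length = Σ p(s) × length(s) = 2.0345 bits


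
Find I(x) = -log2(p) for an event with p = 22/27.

Information content I(x) = -log₂(p(x))
I = -log₂(22/27) = -log₂(0.8148)
I = 0.2955 bits


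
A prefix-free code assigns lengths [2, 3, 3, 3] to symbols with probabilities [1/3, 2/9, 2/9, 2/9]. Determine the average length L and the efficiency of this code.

Average length L = Σ p_i × l_i = 2.6667 bits
Entropy H = 1.9749 bits
Efficiency η = H/L × 100% = 74.06%


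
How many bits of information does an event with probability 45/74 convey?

Information content I(x) = -log₂(p(x))
I = -log₂(45/74) = -log₂(0.6081)
I = 0.7176 bits


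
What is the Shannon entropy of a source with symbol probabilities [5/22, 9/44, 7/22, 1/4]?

H(X) = -Σ p(x) log₂ p(x)
  -5/22 × log₂(5/22) = 0.4858
  -9/44 × log₂(9/44) = 0.4683
  -7/22 × log₂(7/22) = 0.5257
  -1/4 × log₂(1/4) = 0.5000
H(X) = 1.9798 bits


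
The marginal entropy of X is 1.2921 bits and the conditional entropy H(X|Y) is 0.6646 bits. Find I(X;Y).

I(X;Y) = H(X) - H(X|Y)
I(X;Y) = 1.2921 - 0.6646 = 0.6275 bits


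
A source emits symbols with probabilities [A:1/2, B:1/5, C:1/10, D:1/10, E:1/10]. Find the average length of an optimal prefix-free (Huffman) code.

Huffman tree construction:
Combine smallest probabilities repeatedly
Resulting codes:
  A: 0 (length 1)
  B: 111 (length 3)
  C: 100 (length 3)
  D: 101 (length 3)
  E: 110 (length 3)
Average length = Σ p(s) × length(s) = 2.0000 bits


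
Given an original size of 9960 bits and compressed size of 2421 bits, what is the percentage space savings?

Space savings = (1 - Compressed/Original) × 100%
= (1 - 2421/9960) × 100%
= 75.69%


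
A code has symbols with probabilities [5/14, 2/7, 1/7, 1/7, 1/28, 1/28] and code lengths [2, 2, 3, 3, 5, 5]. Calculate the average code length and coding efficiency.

Average length L = Σ p_i × l_i = 2.5000 bits
Entropy H = 2.1924 bits
Efficiency η = H/L × 100% = 87.70%


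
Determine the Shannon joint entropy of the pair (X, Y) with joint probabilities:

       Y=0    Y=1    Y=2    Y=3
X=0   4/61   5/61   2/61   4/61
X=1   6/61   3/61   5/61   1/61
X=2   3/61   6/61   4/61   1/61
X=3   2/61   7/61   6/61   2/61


H(X,Y) = -Σ p(x,y) log₂ p(x,y)
  p(0,0)=4/61: -0.0656 × log₂(0.0656) = 0.2578
  p(0,1)=5/61: -0.0820 × log₂(0.0820) = 0.2958
  p(0,2)=2/61: -0.0328 × log₂(0.0328) = 0.1617
  p(0,3)=4/61: -0.0656 × log₂(0.0656) = 0.2578
  p(1,0)=6/61: -0.0984 × log₂(0.0984) = 0.3291
  p(1,1)=3/61: -0.0492 × log₂(0.0492) = 0.2137
  p(1,2)=5/61: -0.0820 × log₂(0.0820) = 0.2958
  p(1,3)=1/61: -0.0164 × log₂(0.0164) = 0.0972
  p(2,0)=3/61: -0.0492 × log₂(0.0492) = 0.2137
  p(2,1)=6/61: -0.0984 × log₂(0.0984) = 0.3291
  p(2,2)=4/61: -0.0656 × log₂(0.0656) = 0.2578
  p(2,3)=1/61: -0.0164 × log₂(0.0164) = 0.0972
  p(3,0)=2/61: -0.0328 × log₂(0.0328) = 0.1617
  p(3,1)=7/61: -0.1148 × log₂(0.1148) = 0.3584
  p(3,2)=6/61: -0.0984 × log₂(0.0984) = 0.3291
  p(3,3)=2/61: -0.0328 × log₂(0.0328) = 0.1617
H(X,Y) = 3.8175 bits


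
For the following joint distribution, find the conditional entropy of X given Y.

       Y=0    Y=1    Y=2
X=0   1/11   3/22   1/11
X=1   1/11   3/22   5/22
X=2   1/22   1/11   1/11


H(X|Y) = Σ_y p(y) H(X|Y=y)
  p(Y=0) = 5/22, H(X|Y=0) = 1.5219
  p(Y=1) = 4/11, H(X|Y=1) = 1.5613
  p(Y=2) = 9/22, H(X|Y=2) = 1.4355
H(X|Y) = 0.2273×1.5219 + 0.3636×1.5613 + 0.4091×1.4355 = 1.5009 bits


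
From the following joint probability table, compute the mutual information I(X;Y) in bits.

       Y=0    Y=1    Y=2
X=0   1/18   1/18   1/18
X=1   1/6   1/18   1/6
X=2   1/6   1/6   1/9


H(X) = 1.4807, H(Y) = 1.5715, H(X,Y) = 3.0022
I(X;Y) = H(X) + H(Y) - H(X,Y) = 0.0501 bits


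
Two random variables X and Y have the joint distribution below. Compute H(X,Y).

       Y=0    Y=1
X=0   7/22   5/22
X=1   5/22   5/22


H(X,Y) = -Σ p(x,y) log₂ p(x,y)
  p(0,0)=7/22: -0.3182 × log₂(0.3182) = 0.5257
  p(0,1)=5/22: -0.2273 × log₂(0.2273) = 0.4858
  p(1,0)=5/22: -0.2273 × log₂(0.2273) = 0.4858
  p(1,1)=5/22: -0.2273 × log₂(0.2273) = 0.4858
H(X,Y) = 1.9830 bits


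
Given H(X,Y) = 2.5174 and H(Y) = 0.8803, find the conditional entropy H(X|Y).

Chain rule: H(X,Y) = H(X|Y) + H(Y)
H(X|Y) = H(X,Y) - H(Y) = 2.5174 - 0.8803 = 1.6371 bits


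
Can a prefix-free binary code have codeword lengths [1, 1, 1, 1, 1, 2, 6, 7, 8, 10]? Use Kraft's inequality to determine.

Kraft inequality: Σ 2^(-l_i) ≤ 1 for prefix-free code
Calculating: 2^(-1) + 2^(-1) + 2^(-1) + 2^(-1) + 2^(-1) + 2^(-2) + 2^(-6) + 2^(-7) + 2^(-8) + 2^(-10)
= 0.5 + 0.5 + 0.5 + 0.5 + 0.5 + 0.25 + 0.015625 + 0.0078125 + 0.00390625 + 0.0009765625
= 2.7783
Since 2.7783 > 1, prefix-free code does not exist


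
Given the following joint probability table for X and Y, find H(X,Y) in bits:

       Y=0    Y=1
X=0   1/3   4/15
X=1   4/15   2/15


H(X,Y) = -Σ p(x,y) log₂ p(x,y)
  p(0,0)=1/3: -0.3333 × log₂(0.3333) = 0.5283
  p(0,1)=4/15: -0.2667 × log₂(0.2667) = 0.5085
  p(1,0)=4/15: -0.2667 × log₂(0.2667) = 0.5085
  p(1,1)=2/15: -0.1333 × log₂(0.1333) = 0.3876
H(X,Y) = 1.9329 bits


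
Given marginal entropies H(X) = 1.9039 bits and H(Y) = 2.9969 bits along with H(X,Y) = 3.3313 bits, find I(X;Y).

I(X;Y) = H(X) + H(Y) - H(X,Y)
I(X;Y) = 1.9039 + 2.9969 - 3.3313 = 1.5695 bits


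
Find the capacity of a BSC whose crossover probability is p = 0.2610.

For BSC with error probability p:
C = 1 - H(p) where H(p) is binary entropy
H(0.2610) = -0.2610 × log₂(0.2610) - 0.7390 × log₂(0.7390)
H(p) = 0.8283
C = 1 - 0.8283 = 0.1717 bits/use


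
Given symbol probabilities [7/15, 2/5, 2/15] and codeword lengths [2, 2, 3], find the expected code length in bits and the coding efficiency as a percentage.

Average length L = Σ p_i × l_i = 2.1333 bits
Entropy H = 1.4295 bits
Efficiency η = H/L × 100% = 67.01%


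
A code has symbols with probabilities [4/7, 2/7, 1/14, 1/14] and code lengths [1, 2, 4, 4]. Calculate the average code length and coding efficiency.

Average length L = Σ p_i × l_i = 1.7143 bits
Entropy H = 1.5216 bits
Efficiency η = H/L × 100% = 88.76%


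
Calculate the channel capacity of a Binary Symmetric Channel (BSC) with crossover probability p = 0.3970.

For BSC with error probability p:
C = 1 - H(p) where H(p) is binary entropy
H(0.3970) = -0.3970 × log₂(0.3970) - 0.6030 × log₂(0.6030)
H(p) = 0.9692
C = 1 - 0.9692 = 0.0308 bits/use


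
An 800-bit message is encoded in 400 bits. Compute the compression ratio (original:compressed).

Compression ratio = Original / Compressed
= 800 / 400 = 2.00:1


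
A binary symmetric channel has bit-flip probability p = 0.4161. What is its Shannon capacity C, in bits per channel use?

For BSC with error probability p:
C = 1 - H(p) where H(p) is binary entropy
H(0.4161) = -0.4161 × log₂(0.4161) - 0.5839 × log₂(0.5839)
H(p) = 0.9796
C = 1 - 0.9796 = 0.0204 bits/use


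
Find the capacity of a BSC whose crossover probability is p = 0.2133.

For BSC with error probability p:
C = 1 - H(p) where H(p) is binary entropy
H(0.2133) = -0.2133 × log₂(0.2133) - 0.7867 × log₂(0.7867)
H(p) = 0.7477
C = 1 - 0.7477 = 0.2523 bits/use


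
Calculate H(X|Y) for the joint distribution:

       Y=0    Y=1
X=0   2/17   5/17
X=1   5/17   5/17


H(X|Y) = Σ_y p(y) H(X|Y=y)
  p(Y=0) = 7/17, H(X|Y=0) = 0.8631
  p(Y=1) = 10/17, H(X|Y=1) = 1.0000
H(X|Y) = 0.4118×0.8631 + 0.5882×1.0000 = 0.9436 bits


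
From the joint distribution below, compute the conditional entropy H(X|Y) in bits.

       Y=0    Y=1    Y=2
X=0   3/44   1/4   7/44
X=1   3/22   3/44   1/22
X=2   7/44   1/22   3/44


H(X|Y) = Σ_y p(y) H(X|Y=y)
  p(Y=0) = 4/11, H(X|Y=0) = 1.5052
  p(Y=1) = 4/11, H(X|Y=1) = 1.1995
  p(Y=2) = 3/11, H(X|Y=2) = 1.3844
H(X|Y) = 0.3636×1.5052 + 0.3636×1.1995 + 0.2727×1.3844 = 1.3611 bits


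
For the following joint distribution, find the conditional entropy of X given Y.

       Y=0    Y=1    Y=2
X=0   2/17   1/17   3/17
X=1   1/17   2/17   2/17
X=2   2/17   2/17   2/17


H(X|Y) = Σ_y p(y) H(X|Y=y)
  p(Y=0) = 5/17, H(X|Y=0) = 1.5219
  p(Y=1) = 5/17, H(X|Y=1) = 1.5219
  p(Y=2) = 7/17, H(X|Y=2) = 1.5567
H(X|Y) = 0.2941×1.5219 + 0.2941×1.5219 + 0.4118×1.5567 = 1.5362 bits


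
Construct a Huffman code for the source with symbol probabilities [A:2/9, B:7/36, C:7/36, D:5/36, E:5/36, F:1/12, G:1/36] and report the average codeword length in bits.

Huffman tree construction:
Combine smallest probabilities repeatedly
Resulting codes:
  A: 01 (length 2)
  B: 111 (length 3)
  C: 00 (length 2)
  D: 101 (length 3)
  E: 110 (length 3)
  F: 1001 (length 4)
  G: 1000 (length 4)
Average length = Σ p(s) × length(s) = 2.6944 bits


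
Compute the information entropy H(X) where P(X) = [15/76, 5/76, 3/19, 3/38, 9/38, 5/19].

H(X) = -Σ p(x) log₂ p(x)
  -15/76 × log₂(15/76) = 0.4620
  -5/76 × log₂(5/76) = 0.2583
  -3/19 × log₂(3/19) = 0.4205
  -3/38 × log₂(3/38) = 0.2892
  -9/38 × log₂(9/38) = 0.4922
  -5/19 × log₂(5/19) = 0.5068
H(X) = 2.4290 bits


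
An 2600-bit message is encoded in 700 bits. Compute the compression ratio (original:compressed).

Compression ratio = Original / Compressed
= 2600 / 700 = 3.71:1


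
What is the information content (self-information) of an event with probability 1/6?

Information content I(x) = -log₂(p(x))
I = -log₂(1/6) = -log₂(0.1667)
I = 2.5850 bits


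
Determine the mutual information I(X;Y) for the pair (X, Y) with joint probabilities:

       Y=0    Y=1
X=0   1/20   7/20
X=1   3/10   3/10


H(X) = 0.9710, H(Y) = 0.9341, H(X,Y) = 1.7884
I(X;Y) = H(X) + H(Y) - H(X,Y) = 0.1166 bits


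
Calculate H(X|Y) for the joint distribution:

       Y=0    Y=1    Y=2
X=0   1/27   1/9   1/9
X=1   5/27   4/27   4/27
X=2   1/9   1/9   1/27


H(X|Y) = Σ_y p(y) H(X|Y=y)
  p(Y=0) = 1/3, H(X|Y=0) = 1.3516
  p(Y=1) = 10/27, H(X|Y=1) = 1.5710
  p(Y=2) = 8/27, H(X|Y=2) = 1.4056
H(X|Y) = 0.3333×1.3516 + 0.3704×1.5710 + 0.2963×1.4056 = 1.4489 bits


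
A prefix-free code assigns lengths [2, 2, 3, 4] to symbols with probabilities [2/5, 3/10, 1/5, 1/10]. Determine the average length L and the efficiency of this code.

Average length L = Σ p_i × l_i = 2.4000 bits
Entropy H = 1.8464 bits
Efficiency η = H/L × 100% = 76.93%


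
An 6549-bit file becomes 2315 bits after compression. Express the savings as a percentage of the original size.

Space savings = (1 - Compressed/Original) × 100%
= (1 - 2315/6549) × 100%
= 64.65%


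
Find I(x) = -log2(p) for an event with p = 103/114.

Information content I(x) = -log₂(p(x))
I = -log₂(103/114) = -log₂(0.9035)
I = 0.1464 bits


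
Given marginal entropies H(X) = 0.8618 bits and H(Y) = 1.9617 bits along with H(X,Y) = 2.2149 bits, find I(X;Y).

I(X;Y) = H(X) + H(Y) - H(X,Y)
I(X;Y) = 0.8618 + 1.9617 - 2.2149 = 0.6086 bits


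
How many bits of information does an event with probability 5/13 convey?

Information content I(x) = -log₂(p(x))
I = -log₂(5/13) = -log₂(0.3846)
I = 1.3785 bits


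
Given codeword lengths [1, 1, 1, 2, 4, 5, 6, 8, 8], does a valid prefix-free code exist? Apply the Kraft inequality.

Kraft inequality: Σ 2^(-l_i) ≤ 1 for prefix-free code
Calculating: 2^(-1) + 2^(-1) + 2^(-1) + 2^(-2) + 2^(-4) + 2^(-5) + 2^(-6) + 2^(-8) + 2^(-8)
= 0.5 + 0.5 + 0.5 + 0.25 + 0.0625 + 0.03125 + 0.015625 + 0.00390625 + 0.00390625
= 1.8672
Since 1.8672 > 1, prefix-free code does not exist


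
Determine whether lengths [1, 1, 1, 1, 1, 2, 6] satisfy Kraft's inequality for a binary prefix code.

Kraft inequality: Σ 2^(-l_i) ≤ 1 for prefix-free code
Calculating: 2^(-1) + 2^(-1) + 2^(-1) + 2^(-1) + 2^(-1) + 2^(-2) + 2^(-6)
= 0.5 + 0.5 + 0.5 + 0.5 + 0.5 + 0.25 + 0.015625
= 2.7656
Since 2.7656 > 1, prefix-free code does not exist


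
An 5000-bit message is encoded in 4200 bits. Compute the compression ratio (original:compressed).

Compression ratio = Original / Compressed
= 5000 / 4200 = 1.19:1


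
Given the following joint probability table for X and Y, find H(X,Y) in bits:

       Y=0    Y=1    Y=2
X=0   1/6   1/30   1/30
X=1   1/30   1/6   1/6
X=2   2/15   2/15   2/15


H(X,Y) = -Σ p(x,y) log₂ p(x,y)
  p(0,0)=1/6: -0.1667 × log₂(0.1667) = 0.4308
  p(0,1)=1/30: -0.0333 × log₂(0.0333) = 0.1636
  p(0,2)=1/30: -0.0333 × log₂(0.0333) = 0.1636
  p(1,0)=1/30: -0.0333 × log₂(0.0333) = 0.1636
  p(1,1)=1/6: -0.1667 × log₂(0.1667) = 0.4308
  p(1,2)=1/6: -0.1667 × log₂(0.1667) = 0.4308
  p(2,0)=2/15: -0.1333 × log₂(0.1333) = 0.3876
  p(2,1)=2/15: -0.1333 × log₂(0.1333) = 0.3876
  p(2,2)=2/15: -0.1333 × log₂(0.1333) = 0.3876
H(X,Y) = 2.9459 bits


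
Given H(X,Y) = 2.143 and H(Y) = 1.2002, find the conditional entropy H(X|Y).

Chain rule: H(X,Y) = H(X|Y) + H(Y)
H(X|Y) = H(X,Y) - H(Y) = 2.143 - 1.2002 = 0.9428 bits


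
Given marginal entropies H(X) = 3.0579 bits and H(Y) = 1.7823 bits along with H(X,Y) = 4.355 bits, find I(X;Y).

I(X;Y) = H(X) + H(Y) - H(X,Y)
I(X;Y) = 3.0579 + 1.7823 - 4.355 = 0.4852 bits


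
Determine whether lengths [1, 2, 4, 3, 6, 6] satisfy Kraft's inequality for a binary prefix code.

Kraft inequality: Σ 2^(-l_i) ≤ 1 for prefix-free code
Calculating: 2^(-1) + 2^(-2) + 2^(-4) + 2^(-3) + 2^(-6) + 2^(-6)
= 0.5 + 0.25 + 0.0625 + 0.125 + 0.015625 + 0.015625
= 0.9688
Since 0.9688 ≤ 1, prefix-free code exists


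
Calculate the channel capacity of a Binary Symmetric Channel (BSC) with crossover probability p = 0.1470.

For BSC with error probability p:
C = 1 - H(p) where H(p) is binary entropy
H(0.1470) = -0.1470 × log₂(0.1470) - 0.8530 × log₂(0.8530)
H(p) = 0.6023
C = 1 - 0.6023 = 0.3977 bits/use


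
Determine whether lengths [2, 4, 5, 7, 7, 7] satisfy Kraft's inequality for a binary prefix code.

Kraft inequality: Σ 2^(-l_i) ≤ 1 for prefix-free code
Calculating: 2^(-2) + 2^(-4) + 2^(-5) + 2^(-7) + 2^(-7) + 2^(-7)
= 0.25 + 0.0625 + 0.03125 + 0.0078125 + 0.0078125 + 0.0078125
= 0.3672
Since 0.3672 ≤ 1, prefix-free code exists


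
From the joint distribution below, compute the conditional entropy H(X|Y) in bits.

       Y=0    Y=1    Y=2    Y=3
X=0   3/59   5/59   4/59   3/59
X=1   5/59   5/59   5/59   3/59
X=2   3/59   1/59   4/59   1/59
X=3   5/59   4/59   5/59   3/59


H(X|Y) = Σ_y p(y) H(X|Y=y)
  p(Y=0) = 16/59, H(X|Y=0) = 1.9544
  p(Y=1) = 15/59, H(X|Y=1) = 1.8256
  p(Y=2) = 18/59, H(X|Y=2) = 1.9911
  p(Y=3) = 10/59, H(X|Y=3) = 1.8955
H(X|Y) = 0.2712×1.9544 + 0.2542×1.8256 + 0.3051×1.9911 + 0.1695×1.8955 = 1.9229 bits


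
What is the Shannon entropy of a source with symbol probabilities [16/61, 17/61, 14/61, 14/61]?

H(X) = -Σ p(x) log₂ p(x)
  -16/61 × log₂(16/61) = 0.5064
  -17/61 × log₂(17/61) = 0.5137
  -14/61 × log₂(14/61) = 0.4873
  -14/61 × log₂(14/61) = 0.4873
H(X) = 1.9948 bits


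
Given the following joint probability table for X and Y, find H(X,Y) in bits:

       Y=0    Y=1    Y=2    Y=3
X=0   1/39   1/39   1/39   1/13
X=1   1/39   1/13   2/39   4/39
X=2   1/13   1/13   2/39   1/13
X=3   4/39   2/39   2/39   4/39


H(X,Y) = -Σ p(x,y) log₂ p(x,y)
  p(0,0)=1/39: -0.0256 × log₂(0.0256) = 0.1355
  p(0,1)=1/39: -0.0256 × log₂(0.0256) = 0.1355
  p(0,2)=1/39: -0.0256 × log₂(0.0256) = 0.1355
  p(0,3)=1/13: -0.0769 × log₂(0.0769) = 0.2846
  p(1,0)=1/39: -0.0256 × log₂(0.0256) = 0.1355
  p(1,1)=1/13: -0.0769 × log₂(0.0769) = 0.2846
  p(1,2)=2/39: -0.0513 × log₂(0.0513) = 0.2198
  p(1,3)=4/39: -0.1026 × log₂(0.1026) = 0.3370
  p(2,0)=1/13: -0.0769 × log₂(0.0769) = 0.2846
  p(2,1)=1/13: -0.0769 × log₂(0.0769) = 0.2846
  p(2,2)=2/39: -0.0513 × log₂(0.0513) = 0.2198
  p(2,3)=1/13: -0.0769 × log₂(0.0769) = 0.2846
  p(3,0)=4/39: -0.1026 × log₂(0.1026) = 0.3370
  p(3,1)=2/39: -0.0513 × log₂(0.0513) = 0.2198
  p(3,2)=2/39: -0.0513 × log₂(0.0513) = 0.2198
  p(3,3)=4/39: -0.1026 × log₂(0.1026) = 0.3370
H(X,Y) = 3.8553 bits


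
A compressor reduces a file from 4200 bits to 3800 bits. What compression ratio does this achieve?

Compression ratio = Original / Compressed
= 4200 / 3800 = 1.11:1


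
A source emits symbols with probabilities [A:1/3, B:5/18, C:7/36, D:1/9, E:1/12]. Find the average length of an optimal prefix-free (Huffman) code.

Huffman tree construction:
Combine smallest probabilities repeatedly
Resulting codes:
  A: 11 (length 2)
  B: 10 (length 2)
  C: 00 (length 2)
  D: 011 (length 3)
  E: 010 (length 3)
Average length = Σ p(s) × length(s) = 2.1944 bits


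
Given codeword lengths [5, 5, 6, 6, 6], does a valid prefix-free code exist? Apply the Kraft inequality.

Kraft inequality: Σ 2^(-l_i) ≤ 1 for prefix-free code
Calculating: 2^(-5) + 2^(-5) + 2^(-6) + 2^(-6) + 2^(-6)
= 0.03125 + 0.03125 + 0.015625 + 0.015625 + 0.015625
= 0.1094
Since 0.1094 ≤ 1, prefix-free code exists


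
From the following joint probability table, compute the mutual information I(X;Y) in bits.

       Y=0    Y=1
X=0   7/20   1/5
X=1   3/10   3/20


H(X) = 0.9928, H(Y) = 0.9341, H(X,Y) = 1.9261
I(X;Y) = H(X) + H(Y) - H(X,Y) = 0.0007 bits


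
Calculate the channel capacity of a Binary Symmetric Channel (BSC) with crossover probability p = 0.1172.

For BSC with error probability p:
C = 1 - H(p) where H(p) is binary entropy
H(0.1172) = -0.1172 × log₂(0.1172) - 0.8828 × log₂(0.8828)
H(p) = 0.5213
C = 1 - 0.5213 = 0.4787 bits/use


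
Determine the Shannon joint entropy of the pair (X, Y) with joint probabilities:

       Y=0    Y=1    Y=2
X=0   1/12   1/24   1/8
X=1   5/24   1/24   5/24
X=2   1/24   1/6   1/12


H(X,Y) = -Σ p(x,y) log₂ p(x,y)
  p(0,0)=1/12: -0.0833 × log₂(0.0833) = 0.2987
  p(0,1)=1/24: -0.0417 × log₂(0.0417) = 0.1910
  p(0,2)=1/8: -0.1250 × log₂(0.1250) = 0.3750
  p(1,0)=5/24: -0.2083 × log₂(0.2083) = 0.4715
  p(1,1)=1/24: -0.0417 × log₂(0.0417) = 0.1910
  p(1,2)=5/24: -0.2083 × log₂(0.2083) = 0.4715
  p(2,0)=1/24: -0.0417 × log₂(0.0417) = 0.1910
  p(2,1)=1/6: -0.1667 × log₂(0.1667) = 0.4308
  p(2,2)=1/12: -0.0833 × log₂(0.0833) = 0.2987
H(X,Y) = 2.9194 bits


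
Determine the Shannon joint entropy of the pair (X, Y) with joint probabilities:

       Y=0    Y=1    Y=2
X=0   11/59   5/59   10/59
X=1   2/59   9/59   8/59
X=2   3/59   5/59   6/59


H(X,Y) = -Σ p(x,y) log₂ p(x,y)
  p(0,0)=11/59: -0.1864 × log₂(0.1864) = 0.4518
  p(0,1)=5/59: -0.0847 × log₂(0.0847) = 0.3018
  p(0,2)=10/59: -0.1695 × log₂(0.1695) = 0.4340
  p(1,0)=2/59: -0.0339 × log₂(0.0339) = 0.1655
  p(1,1)=9/59: -0.1525 × log₂(0.1525) = 0.4138
  p(1,2)=8/59: -0.1356 × log₂(0.1356) = 0.3909
  p(2,0)=3/59: -0.0508 × log₂(0.0508) = 0.2185
  p(2,1)=5/59: -0.0847 × log₂(0.0847) = 0.3018
  p(2,2)=6/59: -0.1017 × log₂(0.1017) = 0.3354
H(X,Y) = 3.0134 bits


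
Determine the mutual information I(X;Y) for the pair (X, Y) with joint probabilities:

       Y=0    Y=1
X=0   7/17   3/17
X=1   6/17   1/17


H(X) = 0.9774, H(Y) = 0.7871, H(X,Y) = 1.7395
I(X;Y) = H(X) + H(Y) - H(X,Y) = 0.0251 bits


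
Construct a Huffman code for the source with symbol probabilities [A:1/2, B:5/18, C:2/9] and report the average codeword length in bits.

Huffman tree construction:
Combine smallest probabilities repeatedly
Resulting codes:
  A: 0 (length 1)
  B: 11 (length 2)
  C: 10 (length 2)
Average length = Σ p(s) × length(s) = 1.5000 bits


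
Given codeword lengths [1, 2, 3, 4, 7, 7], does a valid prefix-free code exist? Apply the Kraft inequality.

Kraft inequality: Σ 2^(-l_i) ≤ 1 for prefix-free code
Calculating: 2^(-1) + 2^(-2) + 2^(-3) + 2^(-4) + 2^(-7) + 2^(-7)
= 0.5 + 0.25 + 0.125 + 0.0625 + 0.0078125 + 0.0078125
= 0.9531
Since 0.9531 ≤ 1, prefix-free code exists


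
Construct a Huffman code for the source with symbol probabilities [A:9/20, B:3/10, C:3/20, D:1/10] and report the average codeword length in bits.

Huffman tree construction:
Combine smallest probabilities repeatedly
Resulting codes:
  A: 0 (length 1)
  B: 11 (length 2)
  C: 101 (length 3)
  D: 100 (length 3)
Average length = Σ p(s) × length(s) = 1.8000 bits


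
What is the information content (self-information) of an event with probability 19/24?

Information content I(x) = -log₂(p(x))
I = -log₂(19/24) = -log₂(0.7917)
I = 0.3370 bits


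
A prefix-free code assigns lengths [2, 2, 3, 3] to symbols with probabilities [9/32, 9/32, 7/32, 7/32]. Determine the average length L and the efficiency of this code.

Average length L = Σ p_i × l_i = 2.4375 bits
Entropy H = 1.9887 bits
Efficiency η = H/L × 100% = 81.59%


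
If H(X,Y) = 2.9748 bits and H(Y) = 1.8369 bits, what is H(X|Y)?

Chain rule: H(X,Y) = H(X|Y) + H(Y)
H(X|Y) = H(X,Y) - H(Y) = 2.9748 - 1.8369 = 1.1379 bits


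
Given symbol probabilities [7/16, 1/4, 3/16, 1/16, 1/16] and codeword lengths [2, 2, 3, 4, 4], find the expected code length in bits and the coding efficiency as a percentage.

Average length L = Σ p_i × l_i = 2.4375 bits
Entropy H = 1.9746 bits
Efficiency η = H/L × 100% = 81.01%


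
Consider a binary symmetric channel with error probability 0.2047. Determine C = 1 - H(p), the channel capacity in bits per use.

For BSC with error probability p:
C = 1 - H(p) where H(p) is binary entropy
H(0.2047) = -0.2047 × log₂(0.2047) - 0.7953 × log₂(0.7953)
H(p) = 0.7312
C = 1 - 0.7312 = 0.2688 bits/use


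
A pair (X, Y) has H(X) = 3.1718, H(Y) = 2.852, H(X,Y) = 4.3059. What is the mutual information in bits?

I(X;Y) = H(X) + H(Y) - H(X,Y)
I(X;Y) = 3.1718 + 2.852 - 4.3059 = 1.7179 bits


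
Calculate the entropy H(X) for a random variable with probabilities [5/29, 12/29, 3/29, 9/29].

H(X) = -Σ p(x) log₂ p(x)
  -5/29 × log₂(5/29) = 0.4373
  -12/29 × log₂(12/29) = 0.5268
  -3/29 × log₂(3/29) = 0.3386
  -9/29 × log₂(9/29) = 0.5239
H(X) = 1.8265 bits


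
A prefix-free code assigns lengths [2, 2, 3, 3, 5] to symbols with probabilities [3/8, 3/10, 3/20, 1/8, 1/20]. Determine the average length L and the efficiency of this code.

Average length L = Σ p_i × l_i = 2.4250 bits
Entropy H = 2.0534 bits
Efficiency η = H/L × 100% = 84.68%


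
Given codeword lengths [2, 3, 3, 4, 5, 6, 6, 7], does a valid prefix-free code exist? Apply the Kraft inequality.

Kraft inequality: Σ 2^(-l_i) ≤ 1 for prefix-free code
Calculating: 2^(-2) + 2^(-3) + 2^(-3) + 2^(-4) + 2^(-5) + 2^(-6) + 2^(-6) + 2^(-7)
= 0.25 + 0.125 + 0.125 + 0.0625 + 0.03125 + 0.015625 + 0.015625 + 0.0078125
= 0.6328
Since 0.6328 ≤ 1, prefix-free code exists


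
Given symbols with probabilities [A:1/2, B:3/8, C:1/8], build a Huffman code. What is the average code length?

Huffman tree construction:
Combine smallest probabilities repeatedly
Resulting codes:
  A: 0 (length 1)
  B: 11 (length 2)
  C: 10 (length 2)
Average length = Σ p(s) × length(s) = 1.5000 bits


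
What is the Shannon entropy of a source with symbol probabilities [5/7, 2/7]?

H(X) = -Σ p(x) log₂ p(x)
  -5/7 × log₂(5/7) = 0.3467
  -2/7 × log₂(2/7) = 0.5164
H(X) = 0.8631 bits


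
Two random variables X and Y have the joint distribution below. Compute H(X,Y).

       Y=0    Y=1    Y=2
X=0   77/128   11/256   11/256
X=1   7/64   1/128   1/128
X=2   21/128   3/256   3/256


H(X,Y) = -Σ p(x,y) log₂ p(x,y)
  p(0,0)=77/128: -0.6016 × log₂(0.6016) = 0.4411
  p(0,1)=11/256: -0.0430 × log₂(0.0430) = 0.1951
  p(0,2)=11/256: -0.0430 × log₂(0.0430) = 0.1951
  p(1,0)=7/64: -0.1094 × log₂(0.1094) = 0.3492
  p(1,1)=1/128: -0.0078 × log₂(0.0078) = 0.0547
  p(1,2)=1/128: -0.0078 × log₂(0.0078) = 0.0547
  p(2,0)=21/128: -0.1641 × log₂(0.1641) = 0.4278
  p(2,1)=3/256: -0.0117 × log₂(0.0117) = 0.0752
  p(2,2)=3/256: -0.0117 × log₂(0.0117) = 0.0752
H(X,Y) = 1.8680 bits


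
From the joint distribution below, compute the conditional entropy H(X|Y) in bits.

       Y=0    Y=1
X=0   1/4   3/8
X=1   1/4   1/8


H(X|Y) = Σ_y p(y) H(X|Y=y)
  p(Y=0) = 1/2, H(X|Y=0) = 1.0000
  p(Y=1) = 1/2, H(X|Y=1) = 0.8113
H(X|Y) = 0.5000×1.0000 + 0.5000×0.8113 = 0.9056 bits


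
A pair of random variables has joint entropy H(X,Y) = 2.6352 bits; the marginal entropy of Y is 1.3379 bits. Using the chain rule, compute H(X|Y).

Chain rule: H(X,Y) = H(X|Y) + H(Y)
H(X|Y) = H(X,Y) - H(Y) = 2.6352 - 1.3379 = 1.2973 bits


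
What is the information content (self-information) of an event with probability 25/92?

Information content I(x) = -log₂(p(x))
I = -log₂(25/92) = -log₂(0.2717)
I = 1.8797 bits


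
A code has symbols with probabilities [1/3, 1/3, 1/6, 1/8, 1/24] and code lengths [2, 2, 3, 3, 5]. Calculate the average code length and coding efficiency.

Average length L = Σ p_i × l_i = 2.4167 bits
Entropy H = 2.0535 bits
Efficiency η = H/L × 100% = 84.97%


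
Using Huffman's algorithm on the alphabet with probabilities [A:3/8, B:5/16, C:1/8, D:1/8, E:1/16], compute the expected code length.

Huffman tree construction:
Combine smallest probabilities repeatedly
Resulting codes:
  A: 0 (length 1)
  B: 10 (length 2)
  C: 1111 (length 4)
  D: 110 (length 3)
  E: 1110 (length 4)
Average length = Σ p(s) × length(s) = 2.1250 bits


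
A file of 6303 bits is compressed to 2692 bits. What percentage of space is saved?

Space savings = (1 - Compressed/Original) × 100%
= (1 - 2692/6303) × 100%
= 57.29%


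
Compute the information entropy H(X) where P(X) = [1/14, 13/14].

H(X) = -Σ p(x) log₂ p(x)
  -1/14 × log₂(1/14) = 0.2720
  -13/14 × log₂(13/14) = 0.0993
H(X) = 0.3712 bits


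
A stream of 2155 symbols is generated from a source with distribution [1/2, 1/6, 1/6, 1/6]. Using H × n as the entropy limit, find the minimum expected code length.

Entropy H = 1.7925 bits/symbol
Minimum bits = H × n = 1.7925 × 2155
= 3862.80 bits


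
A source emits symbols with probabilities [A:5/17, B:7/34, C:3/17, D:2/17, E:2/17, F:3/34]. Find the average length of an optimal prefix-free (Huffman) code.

Huffman tree construction:
Combine smallest probabilities repeatedly
Resulting codes:
  A: 10 (length 2)
  B: 00 (length 2)
  C: 111 (length 3)
  D: 011 (length 3)
  E: 110 (length 3)
  F: 010 (length 3)
Average length = Σ p(s) × length(s) = 2.5000 bits


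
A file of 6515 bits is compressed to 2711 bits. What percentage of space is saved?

Space savings = (1 - Compressed/Original) × 100%
= (1 - 2711/6515) × 100%
= 58.39%


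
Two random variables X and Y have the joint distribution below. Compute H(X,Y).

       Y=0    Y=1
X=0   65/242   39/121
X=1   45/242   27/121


H(X,Y) = -Σ p(x,y) log₂ p(x,y)
  p(0,0)=65/242: -0.2686 × log₂(0.2686) = 0.5094
  p(0,1)=39/121: -0.3223 × log₂(0.3223) = 0.5265
  p(1,0)=45/242: -0.1860 × log₂(0.1860) = 0.4513
  p(1,1)=27/121: -0.2231 × log₂(0.2231) = 0.4829
H(X,Y) = 1.9701 bits
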